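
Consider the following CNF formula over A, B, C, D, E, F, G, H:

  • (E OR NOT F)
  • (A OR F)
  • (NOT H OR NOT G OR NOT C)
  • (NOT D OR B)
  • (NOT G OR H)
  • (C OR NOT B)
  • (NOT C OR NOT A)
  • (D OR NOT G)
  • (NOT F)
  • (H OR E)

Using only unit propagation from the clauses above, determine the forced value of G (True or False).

Unit clause (NOT F) sets F = False.
(A OR F) with F = False leaves only A, so A = True.
From (NOT C OR NOT A) and A = True: C = False.
From (NOT B OR C) and C = False: B = False.
In (NOT D OR B), B is now false; NOT D must hold, so D = False.
(D OR NOT G): since D = False, the clause reduces to (NOT G). G = False.

False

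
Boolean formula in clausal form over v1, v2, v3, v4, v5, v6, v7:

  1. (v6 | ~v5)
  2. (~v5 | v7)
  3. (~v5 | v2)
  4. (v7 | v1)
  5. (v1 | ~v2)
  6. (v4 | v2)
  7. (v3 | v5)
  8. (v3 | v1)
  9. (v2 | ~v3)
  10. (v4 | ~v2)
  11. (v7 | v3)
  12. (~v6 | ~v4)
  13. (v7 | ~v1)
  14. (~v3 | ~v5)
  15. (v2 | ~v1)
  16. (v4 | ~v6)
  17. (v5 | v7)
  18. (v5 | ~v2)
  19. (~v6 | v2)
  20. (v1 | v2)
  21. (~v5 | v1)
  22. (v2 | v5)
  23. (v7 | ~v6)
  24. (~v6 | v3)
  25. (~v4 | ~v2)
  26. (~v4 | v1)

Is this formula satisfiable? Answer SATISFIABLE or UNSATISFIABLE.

v2 = True:
  propagation gives v1=True, v4=True; an empty clause results — contradiction.
v2 = False:
  propagation gives v5=False; an empty clause results — contradiction.
Every branch closes, so no satisfying assignment exists.

UNSATISFIABLE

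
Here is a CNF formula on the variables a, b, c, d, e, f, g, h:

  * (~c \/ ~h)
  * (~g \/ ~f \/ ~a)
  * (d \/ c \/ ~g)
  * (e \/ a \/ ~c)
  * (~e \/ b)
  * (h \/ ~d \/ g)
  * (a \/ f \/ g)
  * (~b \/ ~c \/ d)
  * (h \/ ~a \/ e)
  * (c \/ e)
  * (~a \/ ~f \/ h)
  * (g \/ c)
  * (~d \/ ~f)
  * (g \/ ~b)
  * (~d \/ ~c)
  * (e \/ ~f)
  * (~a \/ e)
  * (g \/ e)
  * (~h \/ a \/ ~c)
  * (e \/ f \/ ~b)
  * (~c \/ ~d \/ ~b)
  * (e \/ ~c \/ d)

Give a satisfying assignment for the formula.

a=F, b=T, c=F, d=T, e=T, f=F, g=T, h=T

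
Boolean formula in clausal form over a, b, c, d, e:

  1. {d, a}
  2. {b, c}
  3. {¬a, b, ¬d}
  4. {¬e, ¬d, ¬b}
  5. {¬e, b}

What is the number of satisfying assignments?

10

Split on b, then d.
  b=1, d=1: remaining (a,c,e) ∈ {(0,0,0); (0,1,0); (1,0,0); (1,1,0)} — 4.
  b=1, d=0: remaining (a,c,e) ∈ {(1,0,0); (1,0,1); (1,1,0); (1,1,1)} — 4.
  b=0, d=1: remaining (a,c,e) ∈ {(0,1,0)} — 1.
  b=0, d=0: remaining (a,c,e) ∈ {(1,1,0)} — 1.
Total: 4 + 4 + 1 + 1 = 10.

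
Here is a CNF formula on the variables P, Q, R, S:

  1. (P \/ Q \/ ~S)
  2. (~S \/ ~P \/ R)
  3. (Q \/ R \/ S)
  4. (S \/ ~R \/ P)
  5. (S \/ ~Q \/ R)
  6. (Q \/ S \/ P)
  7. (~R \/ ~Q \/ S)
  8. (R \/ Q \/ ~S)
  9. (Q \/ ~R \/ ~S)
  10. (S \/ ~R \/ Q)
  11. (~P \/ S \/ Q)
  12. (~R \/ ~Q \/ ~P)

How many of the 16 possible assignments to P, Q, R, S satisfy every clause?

2

Satisfying assignments:
  P=0 Q=1 R=0 S=1
  P=0 Q=1 R=1 S=1
Count: 2.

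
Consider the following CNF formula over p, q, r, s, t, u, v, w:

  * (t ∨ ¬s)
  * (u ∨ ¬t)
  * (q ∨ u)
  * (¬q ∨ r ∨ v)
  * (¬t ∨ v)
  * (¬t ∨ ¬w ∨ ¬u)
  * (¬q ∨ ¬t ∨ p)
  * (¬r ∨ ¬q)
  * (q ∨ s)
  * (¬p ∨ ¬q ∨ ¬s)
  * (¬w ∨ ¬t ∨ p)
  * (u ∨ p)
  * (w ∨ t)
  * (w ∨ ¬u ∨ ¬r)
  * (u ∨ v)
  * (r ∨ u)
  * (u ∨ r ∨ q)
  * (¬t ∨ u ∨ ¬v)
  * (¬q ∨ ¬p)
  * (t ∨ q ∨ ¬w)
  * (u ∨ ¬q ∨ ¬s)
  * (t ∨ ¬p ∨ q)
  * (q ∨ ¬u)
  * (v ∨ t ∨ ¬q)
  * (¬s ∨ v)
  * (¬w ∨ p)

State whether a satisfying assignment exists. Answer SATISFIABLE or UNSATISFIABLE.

UNSATISFIABLE

q = True:
  propagation gives r=False, v=True, u=True, p=False; an empty clause results — contradiction.
q = False:
  propagation gives u=True; an empty clause results — contradiction.
Every branch closes, so no satisfying assignment exists.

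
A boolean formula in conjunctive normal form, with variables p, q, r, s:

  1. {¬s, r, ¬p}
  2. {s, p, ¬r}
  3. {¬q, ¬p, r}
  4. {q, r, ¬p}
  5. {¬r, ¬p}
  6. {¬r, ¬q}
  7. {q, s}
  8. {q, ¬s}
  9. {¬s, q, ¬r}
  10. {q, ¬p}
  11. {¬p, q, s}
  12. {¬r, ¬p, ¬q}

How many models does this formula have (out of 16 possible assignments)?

The models are:
  p=0 q=1 r=0 s=0
  p=0 q=1 r=0 s=1
Count: 2.

2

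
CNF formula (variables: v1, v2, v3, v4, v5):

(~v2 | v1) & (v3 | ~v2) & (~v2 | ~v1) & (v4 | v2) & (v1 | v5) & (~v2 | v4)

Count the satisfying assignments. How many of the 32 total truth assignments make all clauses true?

6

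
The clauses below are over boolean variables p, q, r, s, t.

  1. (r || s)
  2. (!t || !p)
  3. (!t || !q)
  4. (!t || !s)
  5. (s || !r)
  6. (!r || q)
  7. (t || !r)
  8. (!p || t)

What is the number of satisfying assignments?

2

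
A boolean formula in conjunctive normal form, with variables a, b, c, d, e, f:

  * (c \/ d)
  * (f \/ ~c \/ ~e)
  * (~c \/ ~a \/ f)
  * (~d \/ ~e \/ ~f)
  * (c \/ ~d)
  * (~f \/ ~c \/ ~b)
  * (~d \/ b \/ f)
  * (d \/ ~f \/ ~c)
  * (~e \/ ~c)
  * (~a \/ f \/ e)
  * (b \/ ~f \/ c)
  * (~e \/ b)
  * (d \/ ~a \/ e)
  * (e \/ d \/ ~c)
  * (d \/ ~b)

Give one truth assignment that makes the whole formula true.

a occurs only negated in the remaining clauses — set a = False.
Set b = True and propagate.
  then d is forced to True.
  then c is forced to True.
  then f is forced to False.
  then e is forced to False.
Every clause has at least one true literal under this assignment.
Check each clause:
  1. (d \/ c) — c is true.
  2. (f \/ ~c \/ ~e) — ~e is true.
  3. (~a \/ f \/ ~c) — ~a is true.
  4. (~e \/ ~f \/ ~d) — ~f is true.
  5. (~d \/ c) — c is true.
  6. (~b \/ ~c \/ ~f) — ~f is true.
  7. (~d \/ f \/ b) — b is true.
  8. (d \/ ~c \/ ~f) — ~f is true.
  9. (~c \/ ~e) — ~e is true.
  10. (f \/ e \/ ~a) — ~a is true.
  11. (~f \/ b \/ c) — ~f is true.
  12. (~e \/ b) — b is true.
  13. (d \/ e \/ ~a) — d is true.
  14. (d \/ e \/ ~c) — d is true.
  15. (d \/ ~b) — d is true.

a=F, b=T, c=T, d=T, e=F, f=F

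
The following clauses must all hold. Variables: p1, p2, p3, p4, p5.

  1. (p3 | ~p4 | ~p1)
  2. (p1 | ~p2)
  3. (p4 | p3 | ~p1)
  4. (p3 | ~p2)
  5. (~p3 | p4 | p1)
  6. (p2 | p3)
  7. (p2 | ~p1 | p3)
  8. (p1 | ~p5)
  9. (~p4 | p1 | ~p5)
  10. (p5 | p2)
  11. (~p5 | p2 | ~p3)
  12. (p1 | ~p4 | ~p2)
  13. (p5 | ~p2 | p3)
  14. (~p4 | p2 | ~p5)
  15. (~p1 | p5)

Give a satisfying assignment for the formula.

Try p1 = True.
  then p5 is forced to True.
The remaining clauses are satisfied by p2 = True, p3 = True, p4 = True.

p1=1, p2=1, p3=1, p4=1, p5=1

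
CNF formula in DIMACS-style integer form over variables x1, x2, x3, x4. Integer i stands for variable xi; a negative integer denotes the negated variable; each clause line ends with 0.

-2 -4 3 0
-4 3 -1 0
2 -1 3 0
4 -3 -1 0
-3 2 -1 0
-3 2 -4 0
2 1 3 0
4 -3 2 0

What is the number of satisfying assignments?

5

The models are:
  x1=0 x2=1 x3=0 x4=0
  x1=0 x2=1 x3=1 x4=0
  x1=0 x2=1 x3=1 x4=1
  x1=1 x2=1 x3=0 x4=0
  x1=1 x2=1 x3=1 x4=1
That's 5 in total.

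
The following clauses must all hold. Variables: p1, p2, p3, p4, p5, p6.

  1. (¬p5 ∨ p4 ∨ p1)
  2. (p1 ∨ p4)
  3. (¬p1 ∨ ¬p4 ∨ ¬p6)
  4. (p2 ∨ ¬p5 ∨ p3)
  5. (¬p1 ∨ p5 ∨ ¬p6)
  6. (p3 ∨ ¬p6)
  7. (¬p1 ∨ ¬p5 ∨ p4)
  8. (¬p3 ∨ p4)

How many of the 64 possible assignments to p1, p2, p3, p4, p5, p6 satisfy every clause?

20

Case analysis on p1 and p4:
  p1=T, p4=T: 7 of the 16 assignments to (p2,p3,p5,p6) work.
  p1=T, p4=F: remaining (p2,p3,p5,p6) ∈ {(F,F,F,F); (T,F,F,F)} — 2.
  p1=F, p4=T: 11 of the 16 assignments to (p2,p3,p5,p6) work.
  p1=F, p4=F: a clause becomes empty — 0.
Total: 7 + 2 + 11 + 0 = 20.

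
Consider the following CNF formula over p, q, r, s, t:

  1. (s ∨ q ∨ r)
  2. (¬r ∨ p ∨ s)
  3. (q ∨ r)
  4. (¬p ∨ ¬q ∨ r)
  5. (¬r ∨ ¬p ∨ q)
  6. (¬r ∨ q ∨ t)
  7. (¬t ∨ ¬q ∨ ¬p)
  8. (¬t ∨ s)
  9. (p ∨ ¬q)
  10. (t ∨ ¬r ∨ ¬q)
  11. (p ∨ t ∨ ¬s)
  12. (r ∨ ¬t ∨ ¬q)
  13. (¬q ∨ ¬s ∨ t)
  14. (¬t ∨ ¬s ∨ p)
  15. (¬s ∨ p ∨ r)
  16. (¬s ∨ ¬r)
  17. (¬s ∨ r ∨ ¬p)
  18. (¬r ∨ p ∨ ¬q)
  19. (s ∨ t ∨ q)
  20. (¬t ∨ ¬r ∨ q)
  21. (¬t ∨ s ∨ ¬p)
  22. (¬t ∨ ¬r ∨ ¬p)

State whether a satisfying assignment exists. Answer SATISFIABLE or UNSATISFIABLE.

UNSATISFIABLE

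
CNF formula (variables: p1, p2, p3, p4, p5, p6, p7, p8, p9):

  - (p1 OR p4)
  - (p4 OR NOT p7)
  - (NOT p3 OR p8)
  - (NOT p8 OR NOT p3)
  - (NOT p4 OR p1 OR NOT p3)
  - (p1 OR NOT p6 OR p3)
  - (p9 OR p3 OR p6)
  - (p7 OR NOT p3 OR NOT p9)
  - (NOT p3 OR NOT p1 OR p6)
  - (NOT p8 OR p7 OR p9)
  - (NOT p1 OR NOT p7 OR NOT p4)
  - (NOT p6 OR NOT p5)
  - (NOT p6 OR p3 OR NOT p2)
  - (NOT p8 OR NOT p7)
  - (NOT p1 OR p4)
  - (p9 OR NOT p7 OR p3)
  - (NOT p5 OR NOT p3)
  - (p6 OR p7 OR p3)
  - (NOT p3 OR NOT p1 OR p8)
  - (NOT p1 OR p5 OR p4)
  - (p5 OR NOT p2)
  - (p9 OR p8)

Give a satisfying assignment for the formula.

p1=T, p2=F, p3=F, p4=T, p5=F, p6=T, p7=F, p8=T, p9=T

p2 occurs only negated in the remaining clauses — set p2 = False.
Set p1 = True and propagate.
  then p4 is forced to True.
  then p7 is forced to False.
Try p3 = False.
  then p6 is forced to True.
  then p5 is forced to False.
Set p8 = True and propagate.
  then p9 is forced to True.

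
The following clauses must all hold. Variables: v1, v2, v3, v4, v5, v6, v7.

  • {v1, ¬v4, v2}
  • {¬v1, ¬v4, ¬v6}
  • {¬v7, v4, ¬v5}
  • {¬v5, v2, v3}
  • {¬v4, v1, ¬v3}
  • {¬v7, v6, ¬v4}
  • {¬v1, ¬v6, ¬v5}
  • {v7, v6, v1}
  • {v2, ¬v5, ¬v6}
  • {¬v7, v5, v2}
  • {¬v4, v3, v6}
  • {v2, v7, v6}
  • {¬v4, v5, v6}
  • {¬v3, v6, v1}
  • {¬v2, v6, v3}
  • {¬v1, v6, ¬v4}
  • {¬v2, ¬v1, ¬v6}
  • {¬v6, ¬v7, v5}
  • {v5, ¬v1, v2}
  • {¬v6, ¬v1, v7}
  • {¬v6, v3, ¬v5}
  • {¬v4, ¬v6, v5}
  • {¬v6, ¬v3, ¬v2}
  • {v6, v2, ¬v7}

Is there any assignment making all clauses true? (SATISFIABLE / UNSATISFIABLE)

SATISFIABLE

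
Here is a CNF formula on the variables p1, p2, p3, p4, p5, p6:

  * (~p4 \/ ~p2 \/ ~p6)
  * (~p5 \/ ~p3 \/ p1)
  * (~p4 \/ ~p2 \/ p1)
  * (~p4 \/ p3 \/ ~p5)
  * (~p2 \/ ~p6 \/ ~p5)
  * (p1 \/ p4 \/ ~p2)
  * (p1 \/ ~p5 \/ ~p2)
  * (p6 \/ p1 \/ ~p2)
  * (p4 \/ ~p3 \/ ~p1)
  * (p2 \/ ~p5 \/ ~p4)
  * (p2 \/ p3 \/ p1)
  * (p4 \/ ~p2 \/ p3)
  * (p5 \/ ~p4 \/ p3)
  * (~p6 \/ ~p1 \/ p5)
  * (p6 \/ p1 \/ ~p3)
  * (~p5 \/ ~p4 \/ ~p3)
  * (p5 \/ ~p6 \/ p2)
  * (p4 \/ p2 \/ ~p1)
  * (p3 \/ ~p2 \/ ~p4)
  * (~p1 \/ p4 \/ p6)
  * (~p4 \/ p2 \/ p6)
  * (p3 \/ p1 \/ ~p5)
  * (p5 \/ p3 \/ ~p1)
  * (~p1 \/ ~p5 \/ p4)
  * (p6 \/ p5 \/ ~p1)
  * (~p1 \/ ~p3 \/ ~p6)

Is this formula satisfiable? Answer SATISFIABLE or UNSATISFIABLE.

p1 = True:
  p4 = True:
    p5 = True:
      propagation gives p3=True; contradiction.
    p5 = False:
      propagation gives p3=True, p6=False; contradiction.
  p4 = False:
    propagation gives p3=False, p2=False; an empty clause results — contradiction.
p1 = False:
  p2 = True:
    propagation gives p4=False; an empty clause results — contradiction.
  p2 = False:
    propagation gives p3=True, p5=False, p6=True; an empty clause results — contradiction.
Every branch closes, so no satisfying assignment exists.

UNSATISFIABLE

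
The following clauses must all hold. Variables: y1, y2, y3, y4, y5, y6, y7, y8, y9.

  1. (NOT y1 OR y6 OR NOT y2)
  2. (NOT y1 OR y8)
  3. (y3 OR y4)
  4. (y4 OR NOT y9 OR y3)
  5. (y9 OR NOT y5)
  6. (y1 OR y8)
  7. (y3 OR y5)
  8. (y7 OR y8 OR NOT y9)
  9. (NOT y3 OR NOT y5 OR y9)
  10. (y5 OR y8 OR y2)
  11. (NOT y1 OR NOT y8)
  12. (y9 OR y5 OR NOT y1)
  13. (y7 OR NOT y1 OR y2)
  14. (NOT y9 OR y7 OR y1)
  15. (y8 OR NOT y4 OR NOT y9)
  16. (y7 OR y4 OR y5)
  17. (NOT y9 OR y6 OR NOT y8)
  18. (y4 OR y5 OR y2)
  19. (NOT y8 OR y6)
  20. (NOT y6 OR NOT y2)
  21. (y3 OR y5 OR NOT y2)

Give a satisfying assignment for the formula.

y1 = False  y2 = False  y3 = True  y4 = True  y5 = False  y6 = True  y7 = True  y8 = True  y9 = True

y7 occurs only positively in the remaining clauses — set y7 = True.
Branch on y1: take y1 = False.
  then y8 is forced to True.
  then y6 is forced to True.
  then y2 is forced to False.
Try y3 = True.
The remaining clauses are satisfied by y4 = True, y5 = False, y9 = True.
Every clause has at least one true literal under this assignment.
Check each clause:
  1. (NOT y2 OR NOT y1 OR y6) — NOT y1 is true.
  2. (y8 OR NOT y1) — y8 is true.
  3. (y4 OR y3) — y3 is true.
  4. (y4 OR NOT y9 OR y3) — y3 is true.
  5. (NOT y5 OR y9) — y9 is true.
  6. (y8 OR y1) — y8 is true.
  7. (y3 OR y5) — y3 is true.
  8. (y8 OR y7 OR NOT y9) — y8 is true.
  9. (NOT y3 OR NOT y5 OR y9) — y9 is true.
  10. (y5 OR y8 OR y2) — y8 is true.
  11. (NOT y1 OR NOT y8) — NOT y1 is true.
  12. (y9 OR NOT y1 OR y5) — y9 is true.
  13. (y7 OR y2 OR NOT y1) — NOT y1 is true.
  14. (y1 OR y7 OR NOT y9) — y7 is true.
  15. (y8 OR NOT y4 OR NOT y9) — y8 is true.
  16. (y4 OR y7 OR y5) — y4 is true.
  17. (NOT y9 OR NOT y8 OR y6) — y6 is true.
  18. (y2 OR y4 OR y5) — y4 is true.
  19. (NOT y8 OR y6) — y6 is true.
  20. (NOT y2 OR NOT y6) — NOT y2 is true.
  21. (y3 OR y5 OR NOT y2) — y3 is true.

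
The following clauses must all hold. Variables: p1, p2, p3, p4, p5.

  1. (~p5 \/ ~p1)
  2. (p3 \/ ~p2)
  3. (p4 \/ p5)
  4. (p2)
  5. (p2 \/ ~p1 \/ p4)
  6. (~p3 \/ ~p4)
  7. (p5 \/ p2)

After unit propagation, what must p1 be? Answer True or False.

False

Unit clause (p2) sets p2 = True.
(p3 \/ ~p2) with p2 = True leaves only p3, so p3 = True.
(~p4 \/ ~p3): since p3 = True, the clause reduces to (~p4). p4 = False.
(p5 \/ p4): since p4 = False, the clause reduces to (p5). p5 = True.
In (~p5 \/ ~p1), ~p5 is now false; ~p1 must hold, so p1 = False.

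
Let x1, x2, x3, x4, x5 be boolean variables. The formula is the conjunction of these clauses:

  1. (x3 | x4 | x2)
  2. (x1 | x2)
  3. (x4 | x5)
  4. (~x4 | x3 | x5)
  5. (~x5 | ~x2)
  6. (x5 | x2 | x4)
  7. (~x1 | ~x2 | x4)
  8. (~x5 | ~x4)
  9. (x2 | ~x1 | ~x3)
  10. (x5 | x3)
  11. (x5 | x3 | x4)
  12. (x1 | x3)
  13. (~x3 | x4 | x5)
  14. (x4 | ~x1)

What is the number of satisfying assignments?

2

Satisfying assignments:
  x1=F x2=T x3=T x4=T x5=F
  x1=T x2=T x3=T x4=T x5=F
Count: 2.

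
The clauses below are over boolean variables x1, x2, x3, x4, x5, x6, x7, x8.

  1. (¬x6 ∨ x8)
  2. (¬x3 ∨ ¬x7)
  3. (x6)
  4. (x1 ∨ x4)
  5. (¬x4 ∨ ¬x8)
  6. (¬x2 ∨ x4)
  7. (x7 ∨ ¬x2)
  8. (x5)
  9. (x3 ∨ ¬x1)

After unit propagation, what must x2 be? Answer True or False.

False

Unit clause (x6) sets x6 = True.
From (¬x6 ∨ x8) and x6 = True: x8 = True.
(¬x8 ∨ ¬x4) with x8 = True leaves only ¬x4, so x4 = False.
(x4 ∨ x1) with x4 = False leaves only x1, so x1 = True.
(¬x2 ∨ x4): since x4 = False, the clause reduces to (¬x2). x2 = False.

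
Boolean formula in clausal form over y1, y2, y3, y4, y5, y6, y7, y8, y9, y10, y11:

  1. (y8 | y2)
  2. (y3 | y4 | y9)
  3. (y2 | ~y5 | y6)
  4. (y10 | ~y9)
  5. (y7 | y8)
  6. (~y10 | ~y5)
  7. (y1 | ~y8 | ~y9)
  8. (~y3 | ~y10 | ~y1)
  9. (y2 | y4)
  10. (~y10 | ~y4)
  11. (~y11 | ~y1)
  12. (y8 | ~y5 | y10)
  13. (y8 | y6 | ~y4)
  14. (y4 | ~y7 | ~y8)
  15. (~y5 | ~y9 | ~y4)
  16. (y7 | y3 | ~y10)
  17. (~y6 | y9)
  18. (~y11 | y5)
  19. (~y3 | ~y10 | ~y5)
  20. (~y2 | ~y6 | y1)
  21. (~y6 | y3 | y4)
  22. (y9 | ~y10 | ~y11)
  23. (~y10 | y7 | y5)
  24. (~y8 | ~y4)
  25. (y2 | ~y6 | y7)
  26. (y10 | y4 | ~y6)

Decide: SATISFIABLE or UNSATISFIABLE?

Pure literal: y11 appears only negated; assign y11 = False.
Set y1 = True and propagate.
Try y2 = True.
Branch on y3: take y3 = True.
  then y10 is forced to False.
  then y9 is forced to False.
  then y6 is forced to False.
The remaining clauses are satisfied by y4 = False, y5 = True, y7 = False, y8 = True.
So y1 = True, y2 = True, y3 = True, y4 = False, y5 = True, y6 = False, y7 = False, y8 = True, y9 = False, y10 = False, y11 = False is a satisfying assignment.

SATISFIABLE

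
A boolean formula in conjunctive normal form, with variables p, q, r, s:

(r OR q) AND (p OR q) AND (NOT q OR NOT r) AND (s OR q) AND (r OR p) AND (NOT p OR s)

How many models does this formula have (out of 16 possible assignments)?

2

Satisfying assignments:
  p=T q=F r=T s=T
  p=T q=T r=F s=T
Count: 2.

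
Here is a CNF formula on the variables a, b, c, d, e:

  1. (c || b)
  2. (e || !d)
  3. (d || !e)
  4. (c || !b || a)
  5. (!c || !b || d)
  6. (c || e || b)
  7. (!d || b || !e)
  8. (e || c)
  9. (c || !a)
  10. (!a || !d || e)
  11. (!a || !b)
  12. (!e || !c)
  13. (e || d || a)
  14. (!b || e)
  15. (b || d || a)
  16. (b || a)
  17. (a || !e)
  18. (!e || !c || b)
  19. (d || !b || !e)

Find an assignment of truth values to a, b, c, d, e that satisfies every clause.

Set a = True and propagate.
  then c is forced to True.
  then b is forced to False.
  then e is forced to False.
  then d is forced to False.
Check each clause:
  1. (b || c) — c is true.
  2. (e || !d) — !d is true.
  3. (!e || d) — !e is true.
  4. (c || !b || a) — a is true.
  5. (!b || d || !c) — !b is true.
  6. (b || e || c) — c is true.
  7. (!e || b || !d) — !e is true.
  8. (c || e) — c is true.
  9. (!a || c) — c is true.
  10. (!d || e || !a) — !d is true.
  11. (!a || !b) — !b is true.
  12. (!e || !c) — !e is true.
  13. (d || e || a) — a is true.
  14. (!b || e) — !b is true.
  15. (a || d || b) — a is true.
  16. (a || b) — a is true.
  17. (!e || a) — a is true.
  18. (!c || !e || b) — !e is true.
  19. (!b || d || !e) — !e is true.

a=True  b=False  c=True  d=False  e=False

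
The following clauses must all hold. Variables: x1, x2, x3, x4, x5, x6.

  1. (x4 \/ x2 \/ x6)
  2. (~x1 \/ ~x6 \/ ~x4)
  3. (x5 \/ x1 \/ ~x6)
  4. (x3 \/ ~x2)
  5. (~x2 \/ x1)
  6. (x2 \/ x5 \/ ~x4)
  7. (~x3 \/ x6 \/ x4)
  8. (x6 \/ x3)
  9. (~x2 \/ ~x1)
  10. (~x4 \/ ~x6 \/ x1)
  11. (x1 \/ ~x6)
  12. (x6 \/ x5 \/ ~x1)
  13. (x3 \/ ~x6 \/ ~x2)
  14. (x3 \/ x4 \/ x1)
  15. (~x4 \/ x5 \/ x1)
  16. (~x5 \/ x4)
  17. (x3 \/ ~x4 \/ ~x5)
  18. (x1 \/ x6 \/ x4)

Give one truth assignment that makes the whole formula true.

x1 = T, x2 = F, x3 = T, x4 = F, x5 = F, x6 = T

Try x1 = True.
  then x2 is forced to False.
For the remaining variables, x3 = True, x4 = False, x5 = False, x6 = True works.
Every clause has at least one true literal under this assignment.
Check each clause:
  1. (x2 \/ x6 \/ x4) — x6 is true.
  2. (~x1 \/ ~x6 \/ ~x4) — ~x4 is true.
  3. (x5 \/ ~x6 \/ x1) — x1 is true.
  4. (x3 \/ ~x2) — x3 is true.
  5. (~x2 \/ x1) — x1 is true.
  6. (x5 \/ x2 \/ ~x4) — ~x4 is true.
  7. (x6 \/ ~x3 \/ x4) — x6 is true.
  8. (x6 \/ x3) — x3 is true.
  9. (~x2 \/ ~x1) — ~x2 is true.
  10. (~x4 \/ ~x6 \/ x1) — x1 is true.
  11. (~x6 \/ x1) — x1 is true.
  12. (x6 \/ ~x1 \/ x5) — x6 is true.
  13. (~x2 \/ x3 \/ ~x6) — x3 is true.
  14. (x4 \/ x3 \/ x1) — x1 is true.
  15. (x1 \/ ~x4 \/ x5) — x1 is true.
  16. (~x5 \/ x4) — ~x5 is true.
  17. (~x5 \/ x3 \/ ~x4) — x3 is true.
  18. (x6 \/ x4 \/ x1) — x1 is true.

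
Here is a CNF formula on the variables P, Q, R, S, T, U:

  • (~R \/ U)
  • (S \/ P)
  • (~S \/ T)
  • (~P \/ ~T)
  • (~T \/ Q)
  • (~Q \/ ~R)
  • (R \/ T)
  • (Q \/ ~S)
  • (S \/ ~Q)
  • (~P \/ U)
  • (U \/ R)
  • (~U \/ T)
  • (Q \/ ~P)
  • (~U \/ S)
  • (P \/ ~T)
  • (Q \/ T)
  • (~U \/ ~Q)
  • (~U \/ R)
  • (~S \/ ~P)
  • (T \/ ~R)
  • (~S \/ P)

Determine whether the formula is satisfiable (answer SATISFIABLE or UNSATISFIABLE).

UNSATISFIABLE

T = True:
  propagation gives P=False; an empty clause results — contradiction.
T = False:
  propagation gives S=False, P=True, R=True; an empty clause results — contradiction.
Every branch closes, so no satisfying assignment exists.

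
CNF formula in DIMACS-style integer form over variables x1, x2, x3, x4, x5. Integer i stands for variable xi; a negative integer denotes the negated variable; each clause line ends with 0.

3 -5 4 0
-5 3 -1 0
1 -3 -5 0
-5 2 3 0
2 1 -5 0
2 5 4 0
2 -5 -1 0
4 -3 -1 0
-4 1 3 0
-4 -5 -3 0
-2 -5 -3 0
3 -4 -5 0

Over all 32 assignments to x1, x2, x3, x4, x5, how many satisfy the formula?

Split on x5, then x3.
  x5=1, x3=1: a clause becomes empty — 0.
  x5=1, x3=0: a clause becomes empty — 0.
  x5=0, x3=1: 5 of the 8 assignments to (x1,x2,x4) work.
  x5=0, x3=0: remaining (x1,x2,x4) ∈ {(0,1,0); (1,0,1); (1,1,0); (1,1,1)} — 4.
Total: 0 + 0 + 5 + 4 = 9.

9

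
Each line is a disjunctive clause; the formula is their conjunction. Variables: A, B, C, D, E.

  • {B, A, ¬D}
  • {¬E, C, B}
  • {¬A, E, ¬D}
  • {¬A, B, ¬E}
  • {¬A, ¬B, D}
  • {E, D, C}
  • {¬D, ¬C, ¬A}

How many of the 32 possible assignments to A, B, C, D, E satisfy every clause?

Split on A, then D.
  A=1, D=1: remaining (B,C,E) ∈ {(1,0,1)} — 1.
  A=1, D=0: remaining (B,C,E) ∈ {(0,1,0)} — 1.
  A=0, D=1: remaining (B,C,E) ∈ {(1,0,0); (1,0,1); (1,1,0); (1,1,1)} — 4.
  A=0, D=0: 5 of the 8 assignments to (B,C,E) work.
Total: 1 + 1 + 4 + 5 = 11.

11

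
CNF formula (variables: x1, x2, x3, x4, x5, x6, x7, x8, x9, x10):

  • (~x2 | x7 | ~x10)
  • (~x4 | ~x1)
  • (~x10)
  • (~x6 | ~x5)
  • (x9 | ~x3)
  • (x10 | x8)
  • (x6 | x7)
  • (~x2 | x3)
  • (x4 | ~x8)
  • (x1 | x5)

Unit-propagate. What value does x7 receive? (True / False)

(~x10) stands alone — x10 = False.
In (x8 | x10), x10 is now false; x8 must hold, so x8 = True.
(~x8 | x4): since x8 = True, the clause reduces to (x4). x4 = True.
From (~x4 | ~x1) and x4 = True: x1 = False.
(x1 | x5): since x1 = False, the clause reduces to (x5). x5 = True.
(~x6 | ~x5): since x5 = True, the clause reduces to (~x6). x6 = False.
From (x6 | x7) and x6 = False: x7 = True.

True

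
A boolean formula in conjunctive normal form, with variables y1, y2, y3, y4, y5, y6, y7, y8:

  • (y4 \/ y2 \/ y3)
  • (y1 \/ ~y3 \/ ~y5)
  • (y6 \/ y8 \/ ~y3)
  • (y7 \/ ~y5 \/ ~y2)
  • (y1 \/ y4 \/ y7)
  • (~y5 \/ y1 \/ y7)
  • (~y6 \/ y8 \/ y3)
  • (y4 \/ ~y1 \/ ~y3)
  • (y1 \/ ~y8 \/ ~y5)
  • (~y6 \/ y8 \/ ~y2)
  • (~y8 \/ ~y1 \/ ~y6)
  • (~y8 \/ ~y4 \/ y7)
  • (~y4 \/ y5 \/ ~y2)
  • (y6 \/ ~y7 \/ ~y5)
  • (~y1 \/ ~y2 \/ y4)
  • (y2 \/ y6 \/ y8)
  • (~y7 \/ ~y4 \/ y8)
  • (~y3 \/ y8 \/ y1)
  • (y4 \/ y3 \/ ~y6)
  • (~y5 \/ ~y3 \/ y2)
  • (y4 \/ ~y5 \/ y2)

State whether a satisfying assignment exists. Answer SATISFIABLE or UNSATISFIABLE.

SATISFIABLE

Branch on y1: take y1 = False.
Try y2 = True.
Try y3 = False.
The remaining clauses are satisfied by y4 = False, y5 = False, y6 = False, y7 = True, y8 = True.
So y1 = 0  y2 = 1  y3 = 0  y4 = 0  y5 = 0  y6 = 0  y7 = 1  y8 = 1 is a satisfying assignment.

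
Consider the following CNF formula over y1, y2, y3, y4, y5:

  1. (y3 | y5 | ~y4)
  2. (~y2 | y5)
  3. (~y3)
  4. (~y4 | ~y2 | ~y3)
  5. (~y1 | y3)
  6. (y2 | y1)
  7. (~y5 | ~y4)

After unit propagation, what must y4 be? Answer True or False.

False

Unit clause (~y3) sets y3 = False.
(~y1 | y3) with y3 = False leaves only ~y1, so y1 = False.
(y2 | y1): since y1 = False, the clause reduces to (y2). y2 = True.
(y5 | ~y2): since y2 = True, the clause reduces to (y5). y5 = True.
In (~y5 | ~y4), ~y5 is now false; ~y4 must hold, so y4 = False.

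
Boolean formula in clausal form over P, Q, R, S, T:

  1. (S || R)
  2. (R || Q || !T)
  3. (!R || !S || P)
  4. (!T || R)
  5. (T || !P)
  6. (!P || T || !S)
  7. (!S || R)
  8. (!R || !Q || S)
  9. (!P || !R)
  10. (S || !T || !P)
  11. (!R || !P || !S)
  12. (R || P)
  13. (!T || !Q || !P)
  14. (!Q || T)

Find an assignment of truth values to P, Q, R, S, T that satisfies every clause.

P=F, Q=F, R=T, S=F, T=T

Check each clause:
  1. (S || R) — R is true.
  2. (R || !T || Q) — R is true.
  3. (!R || P || !S) — !S is true.
  4. (!T || R) — R is true.
  5. (T || !P) — T is true.
  6. (T || !P || !S) — !S is true.
  7. (!S || R) — R is true.
  8. (S || !R || !Q) — !Q is true.
  9. (!R || !P) — !P is true.
  10. (S || !P || !T) — !P is true.
  11. (!R || !P || !S) — !S is true.
  12. (R || P) — R is true.
  13. (!P || !T || !Q) — !P is true.
  14. (!Q || T) — T is true.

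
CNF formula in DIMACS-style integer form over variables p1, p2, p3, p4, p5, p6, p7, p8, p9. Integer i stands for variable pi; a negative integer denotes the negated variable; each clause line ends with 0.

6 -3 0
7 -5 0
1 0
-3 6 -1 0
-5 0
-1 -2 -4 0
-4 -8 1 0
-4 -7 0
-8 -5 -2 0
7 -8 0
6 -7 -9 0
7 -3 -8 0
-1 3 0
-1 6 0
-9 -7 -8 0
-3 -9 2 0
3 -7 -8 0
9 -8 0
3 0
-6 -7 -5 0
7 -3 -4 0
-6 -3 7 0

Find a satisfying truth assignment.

p1=T, p2=T, p3=T, p4=F, p5=F, p6=T, p7=T, p8=F, p9=T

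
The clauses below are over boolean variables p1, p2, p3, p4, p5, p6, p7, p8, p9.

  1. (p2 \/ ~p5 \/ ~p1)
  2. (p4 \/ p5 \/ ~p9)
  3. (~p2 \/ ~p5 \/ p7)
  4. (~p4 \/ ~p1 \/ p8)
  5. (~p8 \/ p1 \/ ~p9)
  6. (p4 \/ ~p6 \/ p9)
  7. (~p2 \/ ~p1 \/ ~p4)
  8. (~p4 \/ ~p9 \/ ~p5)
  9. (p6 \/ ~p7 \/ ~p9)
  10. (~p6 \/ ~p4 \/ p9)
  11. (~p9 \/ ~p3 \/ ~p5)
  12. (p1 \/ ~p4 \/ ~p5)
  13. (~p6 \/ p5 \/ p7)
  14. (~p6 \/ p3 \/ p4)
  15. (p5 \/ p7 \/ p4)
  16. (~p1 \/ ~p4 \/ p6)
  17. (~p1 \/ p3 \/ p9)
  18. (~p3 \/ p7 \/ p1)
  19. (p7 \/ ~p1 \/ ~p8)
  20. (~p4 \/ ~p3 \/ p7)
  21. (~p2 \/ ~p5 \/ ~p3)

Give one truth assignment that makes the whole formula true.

p1=0, p2=1, p3=1, p4=1, p5=0, p6=0, p7=1, p8=1, p9=0

Branch on p1: take p1 = False.
The remaining clauses are satisfied by p2 = True, p3 = True, p4 = True, p5 = False, p6 = False, p7 = True, p8 = True, p9 = False.
Every clause has at least one true literal under this assignment.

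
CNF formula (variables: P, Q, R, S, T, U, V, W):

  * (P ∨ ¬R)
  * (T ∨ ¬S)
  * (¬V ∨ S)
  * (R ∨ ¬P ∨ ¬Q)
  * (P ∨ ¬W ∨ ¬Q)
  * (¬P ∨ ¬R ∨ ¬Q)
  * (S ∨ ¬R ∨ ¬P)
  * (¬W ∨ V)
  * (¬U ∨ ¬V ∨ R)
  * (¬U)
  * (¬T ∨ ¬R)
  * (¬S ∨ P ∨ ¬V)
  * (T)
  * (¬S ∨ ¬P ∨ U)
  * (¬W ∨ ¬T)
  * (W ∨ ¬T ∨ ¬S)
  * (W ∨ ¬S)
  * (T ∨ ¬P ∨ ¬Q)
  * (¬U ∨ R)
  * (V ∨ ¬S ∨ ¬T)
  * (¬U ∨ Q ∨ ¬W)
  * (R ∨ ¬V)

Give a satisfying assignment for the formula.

P=False, Q=True, R=False, S=False, T=True, U=False, V=False, W=False

(¬U) is a unit clause, so U = False.
Unit propagation: (T) forces T = True.
The clause (¬R) is unit: R must be False.
Unit propagation: (¬W) forces W = False.
The clause (¬S) is unit: S must be False.
(¬V) is a unit clause, so V = False.
P occurs only negated in the remaining clauses — set P = False.
Q is now unconstrained; take Q = True.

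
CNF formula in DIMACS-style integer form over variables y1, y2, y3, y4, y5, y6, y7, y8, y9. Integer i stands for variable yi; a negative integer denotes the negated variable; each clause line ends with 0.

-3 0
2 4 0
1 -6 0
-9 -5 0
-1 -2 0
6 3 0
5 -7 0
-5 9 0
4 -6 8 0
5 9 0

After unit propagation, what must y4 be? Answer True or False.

(¬y3) is a unit clause: y3 = False.
(y6 ∨ y3) with y3 = False leaves only y6, so y6 = True.
From (y1 ∨ ¬y6) and y6 = True: y1 = True.
From (¬y2 ∨ ¬y1) and y1 = True: y2 = False.
From (y2 ∨ y4) and y2 = False: y4 = True.

True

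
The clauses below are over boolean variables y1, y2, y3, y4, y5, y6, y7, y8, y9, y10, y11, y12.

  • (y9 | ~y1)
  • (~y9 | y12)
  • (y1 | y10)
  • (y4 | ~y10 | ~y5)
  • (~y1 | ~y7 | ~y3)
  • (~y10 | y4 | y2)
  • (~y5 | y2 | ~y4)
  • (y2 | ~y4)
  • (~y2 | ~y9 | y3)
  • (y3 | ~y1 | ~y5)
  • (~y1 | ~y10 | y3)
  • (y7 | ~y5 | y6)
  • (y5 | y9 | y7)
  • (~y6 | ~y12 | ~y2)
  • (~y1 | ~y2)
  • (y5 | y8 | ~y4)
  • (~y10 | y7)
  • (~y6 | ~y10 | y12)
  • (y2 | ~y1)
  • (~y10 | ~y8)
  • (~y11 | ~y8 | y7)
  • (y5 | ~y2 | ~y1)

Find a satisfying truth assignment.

y1=False  y2=True  y3=True  y4=True  y5=True  y6=False  y7=True  y8=False  y9=False  y10=True  y11=True  y12=False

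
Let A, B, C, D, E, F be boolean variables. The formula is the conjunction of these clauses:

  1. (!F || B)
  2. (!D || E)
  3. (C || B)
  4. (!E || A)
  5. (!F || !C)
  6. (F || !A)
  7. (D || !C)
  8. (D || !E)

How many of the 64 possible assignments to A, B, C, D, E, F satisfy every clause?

4

Satisfying assignments:
  A=0 B=1 C=0 D=0 E=0 F=0
  A=0 B=1 C=0 D=0 E=0 F=1
  A=1 B=1 C=0 D=0 E=0 F=1
  A=1 B=1 C=0 D=1 E=1 F=1
Count: 4.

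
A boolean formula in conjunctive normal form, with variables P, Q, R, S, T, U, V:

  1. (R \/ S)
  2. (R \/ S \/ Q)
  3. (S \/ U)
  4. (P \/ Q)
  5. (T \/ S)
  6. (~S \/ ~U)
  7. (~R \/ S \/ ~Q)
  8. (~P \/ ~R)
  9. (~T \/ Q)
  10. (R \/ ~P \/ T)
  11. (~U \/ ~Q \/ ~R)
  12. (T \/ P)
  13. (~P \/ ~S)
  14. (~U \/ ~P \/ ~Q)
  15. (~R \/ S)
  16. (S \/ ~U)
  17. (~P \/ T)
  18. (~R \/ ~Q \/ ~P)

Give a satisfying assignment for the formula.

Try P = False.
  then Q is forced to True.
  then T is forced to True.
Try R = True.
  then S is forced to True.
  then U is forced to False.
V is now unconstrained; take V = False.
Every clause has at least one true literal under this assignment.

P=False, Q=True, R=True, S=True, T=True, U=False, V=False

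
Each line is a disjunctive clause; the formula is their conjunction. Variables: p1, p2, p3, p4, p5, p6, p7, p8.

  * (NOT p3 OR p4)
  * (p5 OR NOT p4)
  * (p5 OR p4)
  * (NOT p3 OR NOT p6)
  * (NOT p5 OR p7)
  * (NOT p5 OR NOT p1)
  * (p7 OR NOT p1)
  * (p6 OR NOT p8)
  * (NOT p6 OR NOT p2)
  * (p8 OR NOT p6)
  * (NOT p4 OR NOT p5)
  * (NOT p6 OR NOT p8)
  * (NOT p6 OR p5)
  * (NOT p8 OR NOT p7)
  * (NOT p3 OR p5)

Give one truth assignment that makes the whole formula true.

p1=False, p2=False, p3=False, p4=False, p5=True, p6=False, p7=True, p8=False

Check each clause:
  1. (NOT p3 OR p4) — NOT p3 is true.
  2. (NOT p4 OR p5) — NOT p4 is true.
  3. (p4 OR p5) — p5 is true.
  4. (NOT p3 OR NOT p6) — NOT p6 is true.
  5. (NOT p5 OR p7) — p7 is true.
  6. (NOT p5 OR NOT p1) — NOT p1 is true.
  7. (NOT p1 OR p7) — NOT p1 is true.
  8. (NOT p8 OR p6) — NOT p8 is true.
  9. (NOT p6 OR NOT p2) — NOT p6 is true.
  10. (NOT p6 OR p8) — NOT p6 is true.
  11. (NOT p4 OR NOT p5) — NOT p4 is true.
  12. (NOT p8 OR NOT p6) — NOT p8 is true.
  13. (NOT p6 OR p5) — NOT p6 is true.
  14. (NOT p8 OR NOT p7) — NOT p8 is true.
  15. (NOT p3 OR p5) — p5 is true.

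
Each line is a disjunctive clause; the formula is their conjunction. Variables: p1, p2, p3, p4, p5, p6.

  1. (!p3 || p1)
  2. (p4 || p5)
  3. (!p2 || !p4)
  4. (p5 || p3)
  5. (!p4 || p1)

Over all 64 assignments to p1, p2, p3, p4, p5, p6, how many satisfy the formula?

Split on p4, then p1.
  p4=T, p1=T: p6 free; 3 ways for (p2,p3,p5) × 2^1 = 6.
  p4=T, p1=F: a clause becomes empty — 0.
  p4=F, p1=T: forces p5=T; p2, p3, p6 free → 2^3 = 8.
  p4=F, p1=F: remaining (p2,p3,p5,p6) ∈ {(F,F,T,F); (F,F,T,T); (T,F,T,F); (T,F,T,T)} — 4.
Total: 6 + 0 + 8 + 4 = 18.

18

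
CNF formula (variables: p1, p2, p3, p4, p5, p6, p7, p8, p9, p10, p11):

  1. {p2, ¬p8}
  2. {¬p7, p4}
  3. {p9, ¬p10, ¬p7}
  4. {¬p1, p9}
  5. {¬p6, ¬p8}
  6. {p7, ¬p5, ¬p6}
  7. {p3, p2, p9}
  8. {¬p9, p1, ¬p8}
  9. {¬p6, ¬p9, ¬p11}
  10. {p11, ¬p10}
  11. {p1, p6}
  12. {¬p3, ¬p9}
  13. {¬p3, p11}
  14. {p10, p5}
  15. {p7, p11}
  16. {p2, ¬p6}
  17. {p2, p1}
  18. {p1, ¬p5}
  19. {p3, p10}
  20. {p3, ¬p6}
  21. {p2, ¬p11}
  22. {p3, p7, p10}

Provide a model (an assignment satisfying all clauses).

Pure literal: p2 appears only positively; assign p2 = True.
p4 occurs only positively in the remaining clauses — set p4 = True.
Set p1 = True and propagate.
  then p9 is forced to True.
  then p3 is forced to False.
  then p10 is forced to True.
  then p11 is forced to True.
  then p6 is forced to False.
p5, p7, p8 are now unconstrained; take p5 = False, p7 = False, p8 = False.
Every clause has at least one true literal under this assignment.
Check each clause:
  1. {p2, ¬p8} — ¬p8 is true.
  2. {¬p7, p4} — ¬p7 is true.
  3. {¬p7, p9, ¬p10} — ¬p7 is true.
  4. {¬p1, p9} — p9 is true.
  5. {¬p8, ¬p6} — ¬p8 is true.
  6. {¬p6, p7, ¬p5} — ¬p6 is true.
  7. {p3, p9, p2} — p9 is true.
  8. {¬p9, p1, ¬p8} — ¬p8 is true.
  9. {¬p9, ¬p11, ¬p6} — ¬p6 is true.
  10. {p11, ¬p10} — p11 is true.
  11. {p6, p1} — p1 is true.
  12. {¬p3, ¬p9} — ¬p3 is true.
  13. {p11, ¬p3} — p11 is true.
  14. {p5, p10} — p10 is true.
  15. {p11, p7} — p11 is true.
  16. {¬p6, p2} — ¬p6 is true.
  17. {p1, p2} — p1 is true.
  18. {p1, ¬p5} — p1 is true.
  19. {p10, p3} — p10 is true.
  20. {¬p6, p3} — ¬p6 is true.
  21. {p2, ¬p11} — p2 is true.
  22. {p3, p7, p10} — p10 is true.

p1=T, p2=T, p3=F, p4=T, p5=F, p6=F, p7=F, p8=F, p9=T, p10=T, p11=T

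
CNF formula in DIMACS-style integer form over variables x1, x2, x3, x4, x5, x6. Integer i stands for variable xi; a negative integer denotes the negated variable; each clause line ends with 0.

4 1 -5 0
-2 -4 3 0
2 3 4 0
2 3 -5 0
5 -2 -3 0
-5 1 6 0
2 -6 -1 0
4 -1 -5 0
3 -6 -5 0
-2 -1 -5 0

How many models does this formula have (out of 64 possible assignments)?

16

Split on x5, then x2.
  x5=T, x2=T: remaining (x1,x3,x4,x6) ∈ {(F,T,T,T)} — 1.
  x5=T, x2=F: remaining (x1,x3,x4,x6) ∈ {(F,T,T,T); (T,T,T,F)} — 2.
  x5=F, x2=T: remaining (x1,x3,x4,x6) ∈ {(F,F,F,F); (F,F,F,T); (T,F,F,F); (T,F,F,T)} — 4.
  x5=F, x2=F: 9 of the 16 assignments to (x1,x3,x4,x6) work.
Total: 1 + 2 + 4 + 9 = 16.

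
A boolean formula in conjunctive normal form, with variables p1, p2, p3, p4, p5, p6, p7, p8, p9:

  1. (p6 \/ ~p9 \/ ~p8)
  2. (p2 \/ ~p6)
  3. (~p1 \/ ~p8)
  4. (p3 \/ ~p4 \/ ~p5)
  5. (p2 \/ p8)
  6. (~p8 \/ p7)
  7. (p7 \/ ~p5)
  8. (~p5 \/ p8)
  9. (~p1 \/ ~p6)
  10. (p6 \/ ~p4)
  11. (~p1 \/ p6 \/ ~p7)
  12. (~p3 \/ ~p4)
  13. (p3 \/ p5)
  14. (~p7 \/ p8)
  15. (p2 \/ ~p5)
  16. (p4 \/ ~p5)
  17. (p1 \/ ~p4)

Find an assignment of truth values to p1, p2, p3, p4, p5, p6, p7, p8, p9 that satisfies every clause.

p1 = F, p2 = T, p3 = T, p4 = F, p5 = F, p6 = F, p7 = F, p8 = F, p9 = T

Check each clause:
  1. (~p9 \/ p6 \/ ~p8) — ~p8 is true.
  2. (p2 \/ ~p6) — ~p6 is true.
  3. (~p1 \/ ~p8) — ~p8 is true.
  4. (~p4 \/ p3 \/ ~p5) — p3 is true.
  5. (p2 \/ p8) — p2 is true.
  6. (~p8 \/ p7) — ~p8 is true.
  7. (p7 \/ ~p5) — ~p5 is true.
  8. (~p5 \/ p8) — ~p5 is true.
  9. (~p1 \/ ~p6) — ~p6 is true.
  10. (p6 \/ ~p4) — ~p4 is true.
  11. (~p7 \/ p6 \/ ~p1) — ~p7 is true.
  12. (~p3 \/ ~p4) — ~p4 is true.
  13. (p3 \/ p5) — p3 is true.
  14. (p8 \/ ~p7) — ~p7 is true.
  15. (p2 \/ ~p5) — p2 is true.
  16. (p4 \/ ~p5) — ~p5 is true.
  17. (p1 \/ ~p4) — ~p4 is true.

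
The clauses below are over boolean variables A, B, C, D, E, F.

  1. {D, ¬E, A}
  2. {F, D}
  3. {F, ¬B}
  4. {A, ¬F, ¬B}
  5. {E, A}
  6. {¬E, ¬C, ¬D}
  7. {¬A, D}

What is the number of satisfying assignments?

Case analysis on A and D:
  A=T, D=T: 9 of the 16 assignments to (B,C,E,F) work.
  A=T, D=F: a clause becomes empty — 0.
  A=F, D=T: remaining (B,C,E,F) ∈ {(F,F,T,F); (F,F,T,T)} — 2.
  A=F, D=F: a clause becomes empty — 0.
Total: 9 + 0 + 2 + 0 = 11.

11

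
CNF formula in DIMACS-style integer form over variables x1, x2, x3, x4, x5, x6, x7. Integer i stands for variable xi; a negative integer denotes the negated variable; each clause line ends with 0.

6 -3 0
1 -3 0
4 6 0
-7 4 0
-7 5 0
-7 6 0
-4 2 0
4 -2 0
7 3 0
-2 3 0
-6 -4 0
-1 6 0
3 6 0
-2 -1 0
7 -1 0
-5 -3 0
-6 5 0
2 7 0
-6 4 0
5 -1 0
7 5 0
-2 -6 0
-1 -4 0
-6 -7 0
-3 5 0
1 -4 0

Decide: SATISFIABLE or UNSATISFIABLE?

x6 = True:
  propagation gives x4=False; an empty clause results — contradiction.
x6 = False:
  propagation gives x3=False; an empty clause results — contradiction.
Every branch closes, so no satisfying assignment exists.

UNSATISFIABLE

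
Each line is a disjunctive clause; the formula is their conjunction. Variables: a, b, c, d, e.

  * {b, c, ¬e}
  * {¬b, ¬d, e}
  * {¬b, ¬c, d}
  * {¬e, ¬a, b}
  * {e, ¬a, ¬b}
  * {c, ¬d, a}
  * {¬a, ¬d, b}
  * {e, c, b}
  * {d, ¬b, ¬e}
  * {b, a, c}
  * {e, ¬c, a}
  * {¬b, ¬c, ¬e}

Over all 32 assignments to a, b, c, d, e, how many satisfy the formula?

5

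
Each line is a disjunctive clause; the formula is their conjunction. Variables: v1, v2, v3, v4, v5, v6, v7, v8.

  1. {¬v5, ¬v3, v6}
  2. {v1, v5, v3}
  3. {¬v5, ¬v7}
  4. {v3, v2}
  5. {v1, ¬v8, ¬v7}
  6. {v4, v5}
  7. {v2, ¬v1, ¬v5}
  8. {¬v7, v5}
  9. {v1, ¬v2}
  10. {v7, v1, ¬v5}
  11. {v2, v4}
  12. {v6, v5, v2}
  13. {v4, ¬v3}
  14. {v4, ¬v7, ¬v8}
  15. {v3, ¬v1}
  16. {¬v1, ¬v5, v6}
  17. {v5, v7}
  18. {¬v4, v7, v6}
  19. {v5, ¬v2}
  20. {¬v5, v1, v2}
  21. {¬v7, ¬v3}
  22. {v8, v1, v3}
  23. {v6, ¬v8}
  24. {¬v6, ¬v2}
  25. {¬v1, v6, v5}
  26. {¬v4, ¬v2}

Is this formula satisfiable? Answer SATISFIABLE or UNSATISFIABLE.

UNSATISFIABLE

v5 = True:
  propagation gives v7=False, v1=True, v2=True, v3=True; an empty clause results — contradiction.
v5 = False:
  propagation gives v4=True, v7=False; an empty clause results — contradiction.
Every branch closes, so no satisfying assignment exists.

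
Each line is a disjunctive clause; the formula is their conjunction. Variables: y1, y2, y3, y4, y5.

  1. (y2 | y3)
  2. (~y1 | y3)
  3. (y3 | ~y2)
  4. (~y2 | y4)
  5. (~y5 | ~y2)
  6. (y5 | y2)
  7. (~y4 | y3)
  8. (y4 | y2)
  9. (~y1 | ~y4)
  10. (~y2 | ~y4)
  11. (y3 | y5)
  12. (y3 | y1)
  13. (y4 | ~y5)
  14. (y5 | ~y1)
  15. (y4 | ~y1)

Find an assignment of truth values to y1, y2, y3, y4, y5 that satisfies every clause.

y1 = F, y2 = F, y3 = T, y4 = T, y5 = T

y3 occurs only positively in the remaining clauses — set y3 = True.
Set y1 = False and propagate.
Set y2 = False and propagate.
  then y5 is forced to True.
  then y4 is forced to True.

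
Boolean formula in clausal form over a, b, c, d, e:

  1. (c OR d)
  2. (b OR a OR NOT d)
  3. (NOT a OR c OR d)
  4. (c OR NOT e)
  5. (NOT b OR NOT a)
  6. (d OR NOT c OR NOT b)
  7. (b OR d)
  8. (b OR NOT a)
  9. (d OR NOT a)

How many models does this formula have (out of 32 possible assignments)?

3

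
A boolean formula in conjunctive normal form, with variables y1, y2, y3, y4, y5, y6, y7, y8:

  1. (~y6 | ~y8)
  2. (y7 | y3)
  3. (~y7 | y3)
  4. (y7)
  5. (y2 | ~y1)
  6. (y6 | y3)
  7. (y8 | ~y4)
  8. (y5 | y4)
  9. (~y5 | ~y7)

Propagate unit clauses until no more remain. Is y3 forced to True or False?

True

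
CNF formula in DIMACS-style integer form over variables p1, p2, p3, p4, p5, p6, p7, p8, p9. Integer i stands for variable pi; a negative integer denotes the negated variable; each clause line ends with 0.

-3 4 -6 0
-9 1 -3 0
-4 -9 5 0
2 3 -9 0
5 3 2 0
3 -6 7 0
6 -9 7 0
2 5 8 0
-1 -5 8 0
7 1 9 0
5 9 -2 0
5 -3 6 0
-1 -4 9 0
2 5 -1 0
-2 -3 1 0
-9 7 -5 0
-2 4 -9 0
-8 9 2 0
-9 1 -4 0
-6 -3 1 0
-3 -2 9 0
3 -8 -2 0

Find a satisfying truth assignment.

p1 = True, p2 = True, p3 = True, p4 = True, p5 = True, p6 = False, p7 = True, p8 = True, p9 = True

p7 occurs only positively in the remaining clauses — set p7 = True.
Set p1 = True and propagate.
For the remaining variables, p2 = True, p3 = True, p4 = True, p5 = True, p6 = False, p8 = True, p9 = True works.
Every clause has at least one true literal under this assignment.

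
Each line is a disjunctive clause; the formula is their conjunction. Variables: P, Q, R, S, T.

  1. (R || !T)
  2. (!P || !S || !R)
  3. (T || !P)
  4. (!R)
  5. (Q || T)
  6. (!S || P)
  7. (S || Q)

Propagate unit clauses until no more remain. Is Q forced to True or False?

True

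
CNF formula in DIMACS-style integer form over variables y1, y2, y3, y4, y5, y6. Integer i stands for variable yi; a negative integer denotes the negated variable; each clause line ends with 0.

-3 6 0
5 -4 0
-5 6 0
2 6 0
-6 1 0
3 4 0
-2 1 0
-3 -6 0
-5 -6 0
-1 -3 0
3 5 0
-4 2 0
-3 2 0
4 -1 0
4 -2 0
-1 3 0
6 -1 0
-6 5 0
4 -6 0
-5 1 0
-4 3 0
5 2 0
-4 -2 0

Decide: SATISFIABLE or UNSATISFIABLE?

y6 = True:
  propagation gives y1=True, y3=False; an empty clause results — contradiction.
y6 = False:
  propagation gives y3=False, y5=False; an empty clause results — contradiction.
Every branch closes, so no satisfying assignment exists.

UNSATISFIABLE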